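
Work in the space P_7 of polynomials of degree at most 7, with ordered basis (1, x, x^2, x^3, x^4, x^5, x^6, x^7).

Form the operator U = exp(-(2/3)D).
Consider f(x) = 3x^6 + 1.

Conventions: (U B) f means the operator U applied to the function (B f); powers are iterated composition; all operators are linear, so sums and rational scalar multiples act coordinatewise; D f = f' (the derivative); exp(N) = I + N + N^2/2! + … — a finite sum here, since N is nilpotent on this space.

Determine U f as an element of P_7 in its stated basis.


the result is g(x) = 3x^6 - 12x^5 + 20x^4 - (160/9)x^3 + (80/9)x^2 - (64/27)x + 307/243

order-1 term: -12x^5
order-2 term: 20x^4
order-3 term: -(160/9)x^3
order-4 term: (80/9)x^2
order-5 term: -(64/27)x
order-6 term: 64/243
the series for exp(-(2/3)D) f terminates at order 6
exp(-(2/3)D) f = 3x^6 - 12x^5 + 20x^4 - (160/9)x^3 + (80/9)x^2 - (64/27)x + 307/243


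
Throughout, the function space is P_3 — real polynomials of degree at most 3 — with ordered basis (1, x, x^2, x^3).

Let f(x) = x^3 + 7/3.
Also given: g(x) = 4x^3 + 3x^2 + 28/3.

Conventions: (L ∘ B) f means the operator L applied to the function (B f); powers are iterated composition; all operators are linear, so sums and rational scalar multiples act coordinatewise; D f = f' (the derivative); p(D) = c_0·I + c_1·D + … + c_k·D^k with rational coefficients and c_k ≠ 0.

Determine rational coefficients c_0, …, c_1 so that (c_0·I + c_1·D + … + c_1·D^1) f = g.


D^0 f = x^3 + 7/3
D^1 f = 3x^2
matching coefficients of g against c_0 f + c_1 Df + … from the top degree down determines the c_i
solution: c_0 = 4, c_1 = 1

p(D) = 4·I + D, i.e. c_0 = 4, c_1 = 1


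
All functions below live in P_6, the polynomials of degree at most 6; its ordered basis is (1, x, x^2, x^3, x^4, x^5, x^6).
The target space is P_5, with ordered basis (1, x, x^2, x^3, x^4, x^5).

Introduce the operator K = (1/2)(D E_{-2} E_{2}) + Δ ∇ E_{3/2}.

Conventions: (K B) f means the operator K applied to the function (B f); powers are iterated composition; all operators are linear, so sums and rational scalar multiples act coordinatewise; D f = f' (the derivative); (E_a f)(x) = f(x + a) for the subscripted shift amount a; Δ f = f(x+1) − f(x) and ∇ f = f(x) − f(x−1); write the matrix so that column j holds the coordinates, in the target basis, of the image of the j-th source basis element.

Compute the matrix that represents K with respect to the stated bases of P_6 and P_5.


image of 1: 0
image of x: 1/2
image of x^2: x + 2
image of x^3: (3/2)x^2 + 6x + 9
image of x^4: 2x^3 + 12x^2 + 36x + 29
image of x^5: (5/2)x^4 + 20x^3 + 90x^2 + 145x + 165/2
image of x^6: 3x^5 + 30x^4 + 180x^3 + 435x^2 + 495x + 1771/8
each image's coordinates form column j of the matrix

the matrix is [[0, 1/2, 2, 9, 29, 165/2, 1771/8]; [0, 0, 1, 6, 36, 145, 495]; [0, 0, 0, 3/2, 12, 90, 435]; [0, 0, 0, 0, 2, 20, 180]; [0, 0, 0, 0, 0, 5/2, 30]; [0, 0, 0, 0, 0, 0, 3]] (rows listed top to bottom)


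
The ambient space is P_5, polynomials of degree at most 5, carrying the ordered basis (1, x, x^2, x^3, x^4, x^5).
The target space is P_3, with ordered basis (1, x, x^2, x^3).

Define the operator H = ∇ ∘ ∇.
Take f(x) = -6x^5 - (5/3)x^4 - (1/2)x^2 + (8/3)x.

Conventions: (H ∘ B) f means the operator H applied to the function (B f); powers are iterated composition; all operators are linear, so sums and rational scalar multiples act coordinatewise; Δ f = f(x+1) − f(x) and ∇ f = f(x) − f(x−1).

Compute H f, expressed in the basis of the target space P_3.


the image equals g(x) = -120x^3 + 340x^2 - 380x + 467/3

∇ f = -30x^4 + (160/3)x^3 - 50x^2 + (67/3)x - 7/6
∇ ∇ f = -120x^3 + 340x^2 - 380x + 467/3


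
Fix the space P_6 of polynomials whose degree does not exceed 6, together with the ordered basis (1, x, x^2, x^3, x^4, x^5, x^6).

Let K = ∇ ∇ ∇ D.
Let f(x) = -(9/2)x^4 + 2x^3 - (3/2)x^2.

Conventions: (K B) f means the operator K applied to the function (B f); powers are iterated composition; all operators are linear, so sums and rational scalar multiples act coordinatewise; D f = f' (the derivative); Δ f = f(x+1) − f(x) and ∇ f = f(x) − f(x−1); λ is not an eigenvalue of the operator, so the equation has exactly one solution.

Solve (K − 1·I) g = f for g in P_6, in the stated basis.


write g with unknown coordinates in the stated basis and equate coefficients in (K − 1·I) g = f
solving from the highest basis element down gives g = (9/2)x^4 - 2x^3 + (3/2)x^2 + 108
check: K g = 108
so K g − 1·g = -(9/2)x^4 + 2x^3 - (3/2)x^2 = f ✓

g(x) = (9/2)x^4 - 2x^3 + (3/2)x^2 + 108


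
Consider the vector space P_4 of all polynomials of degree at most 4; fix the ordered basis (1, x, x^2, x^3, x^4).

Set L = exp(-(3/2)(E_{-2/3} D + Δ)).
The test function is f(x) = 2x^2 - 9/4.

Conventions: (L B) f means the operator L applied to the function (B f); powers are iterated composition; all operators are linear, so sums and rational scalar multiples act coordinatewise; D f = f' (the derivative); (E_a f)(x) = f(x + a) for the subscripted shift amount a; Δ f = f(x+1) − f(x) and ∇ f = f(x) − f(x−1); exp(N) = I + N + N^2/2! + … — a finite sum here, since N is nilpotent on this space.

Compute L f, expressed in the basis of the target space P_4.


g(x) = 2x^2 - 12x + 67/4

order-1 term: -12x + 1
order-2 term: 18
the series for exp(-(3/2)(E_{-2/3} D + Δ)) f terminates at order 2
exp(-(3/2)(E_{-2/3} D + Δ)) f = 2x^2 - 12x + 67/4


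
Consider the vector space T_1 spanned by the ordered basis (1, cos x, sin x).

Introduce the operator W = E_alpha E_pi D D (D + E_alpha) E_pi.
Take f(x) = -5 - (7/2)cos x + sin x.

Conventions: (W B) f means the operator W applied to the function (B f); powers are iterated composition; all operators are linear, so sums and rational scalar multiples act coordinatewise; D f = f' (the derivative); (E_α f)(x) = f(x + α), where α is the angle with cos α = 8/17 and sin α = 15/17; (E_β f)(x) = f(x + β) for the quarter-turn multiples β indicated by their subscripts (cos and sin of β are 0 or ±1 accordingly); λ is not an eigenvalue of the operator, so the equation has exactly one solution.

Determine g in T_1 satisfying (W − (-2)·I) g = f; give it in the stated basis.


write g with unknown coordinates in the stated basis and equate coefficients in (W − (-2)·I) g = f
solving from the highest basis element down gives g = -5/2 - (3103/3908)cos x + (1155/1954)sin x
check: W g = -(1868/977)cos x - (178/977)sin x
so W g − (-2)·g = -5 - (7/2)cos x + sin x = f ✓

the image equals g(x) = -5/2 - (3103/3908)cos x + (1155/1954)sin x


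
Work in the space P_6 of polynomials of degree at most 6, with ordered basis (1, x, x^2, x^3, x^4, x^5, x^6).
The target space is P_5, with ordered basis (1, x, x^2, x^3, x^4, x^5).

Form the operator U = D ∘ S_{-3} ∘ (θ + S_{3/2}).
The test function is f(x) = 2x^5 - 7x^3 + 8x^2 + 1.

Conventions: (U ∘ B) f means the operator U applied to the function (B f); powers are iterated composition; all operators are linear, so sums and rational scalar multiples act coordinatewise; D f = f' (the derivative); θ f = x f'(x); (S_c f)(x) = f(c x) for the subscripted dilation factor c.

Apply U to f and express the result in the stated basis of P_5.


the result is g(x) = -(489645/16)x^4 + (28917/8)x^2 + 612x

θ f = 10x^5 - 21x^3 + 16x^2
S_{3/2} f = (243/16)x^5 - (189/8)x^3 + 18x^2 + 1
(θ + S_{3/2}) f = (403/16)x^5 - (357/8)x^3 + 34x^2 + 1
S_{-3} (θ + S_{3/2}) f = -(97929/16)x^5 + (9639/8)x^3 + 306x^2 + 1
D S_{-3} (θ + S_{3/2}) f = -(489645/16)x^4 + (28917/8)x^2 + 612x


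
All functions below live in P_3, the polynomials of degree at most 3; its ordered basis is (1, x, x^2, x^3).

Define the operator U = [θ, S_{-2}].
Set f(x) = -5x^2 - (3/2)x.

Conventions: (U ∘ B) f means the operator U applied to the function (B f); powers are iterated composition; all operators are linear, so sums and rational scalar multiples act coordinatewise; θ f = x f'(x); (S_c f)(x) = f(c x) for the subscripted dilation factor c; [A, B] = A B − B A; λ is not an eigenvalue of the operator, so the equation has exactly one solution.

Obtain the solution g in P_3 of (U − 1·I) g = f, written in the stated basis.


write g with unknown coordinates in the stated basis and equate coefficients in (U − 1·I) g = f
solving from the highest basis element down gives g = 5x^2 + (3/2)x
check: U g = 0
so U g − 1·g = -5x^2 - (3/2)x = f ✓

the image equals g(x) = 5x^2 + (3/2)x


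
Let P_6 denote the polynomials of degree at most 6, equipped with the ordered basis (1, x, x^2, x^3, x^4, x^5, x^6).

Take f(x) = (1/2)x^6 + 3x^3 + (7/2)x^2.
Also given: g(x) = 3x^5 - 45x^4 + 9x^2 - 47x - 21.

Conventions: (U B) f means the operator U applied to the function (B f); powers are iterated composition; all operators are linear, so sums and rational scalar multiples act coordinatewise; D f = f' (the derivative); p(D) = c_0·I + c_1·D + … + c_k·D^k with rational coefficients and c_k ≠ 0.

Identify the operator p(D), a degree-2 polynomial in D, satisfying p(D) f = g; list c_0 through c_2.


p(D) = D − 3·D^2, i.e. c_0 = 0, c_1 = 1, c_2 = -3

D^0 f = (1/2)x^6 + 3x^3 + (7/2)x^2
D^1 f = 3x^5 + 9x^2 + 7x
D^2 f = 15x^4 + 18x + 7
matching coefficients of g against c_0 f + c_1 Df + … from the top degree down determines the c_i
solution: c_0 = 0, c_1 = 1, c_2 = -3


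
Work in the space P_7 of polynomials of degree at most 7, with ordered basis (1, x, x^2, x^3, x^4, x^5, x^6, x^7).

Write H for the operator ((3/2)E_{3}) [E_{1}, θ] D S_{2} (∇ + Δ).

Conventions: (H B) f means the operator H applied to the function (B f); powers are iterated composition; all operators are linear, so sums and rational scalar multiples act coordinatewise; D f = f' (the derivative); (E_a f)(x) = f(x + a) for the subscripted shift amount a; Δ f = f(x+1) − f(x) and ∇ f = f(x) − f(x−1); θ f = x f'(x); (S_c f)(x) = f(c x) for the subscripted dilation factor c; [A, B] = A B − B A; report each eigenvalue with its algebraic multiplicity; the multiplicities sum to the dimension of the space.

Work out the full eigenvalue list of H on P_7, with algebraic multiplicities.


λ = 0 (multiplicity 8)

image of 1: 0
image of x: 0
image of x^2: 0
image of x^3: 72
image of x^4: 576x + 2304
image of x^5: 2880x^2 + 23040x + 46320
image of x^6: 11520x^3 + 138240x^2 + 555840x + 748800
image of x^7: 40320x^4 + 645120x^3 + 3890880x^2 + 10483200x + 10644984
the matrix is upper triangular; its diagonal is (0, 0, 0, 0, 0, 0, 0, 0)
for a triangular matrix the eigenvalues are the diagonal entries, with algebraic multiplicity their repetition count


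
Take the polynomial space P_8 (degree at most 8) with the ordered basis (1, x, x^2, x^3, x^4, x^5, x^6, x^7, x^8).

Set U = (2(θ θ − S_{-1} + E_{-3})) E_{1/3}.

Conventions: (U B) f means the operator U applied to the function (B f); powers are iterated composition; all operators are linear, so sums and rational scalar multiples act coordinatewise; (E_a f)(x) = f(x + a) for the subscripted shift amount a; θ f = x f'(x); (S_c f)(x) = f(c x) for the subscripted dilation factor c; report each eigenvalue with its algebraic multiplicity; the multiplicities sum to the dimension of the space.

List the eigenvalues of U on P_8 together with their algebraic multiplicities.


image of 1: 0
image of x: 6x - 6
image of x^2: 8x^2 - 8x + 14
image of x^3: 22x^3 - 10x^2 + 44x - 38
image of x^4: 32x^4 + (16/3)x^3 + (268/3)x^2 - (1360/9)x + 910/9
image of x^5: 54x^5 + (70/3)x^4 + (1480/9)x^3 - (10180/27)x^2 + (13660/27)x - 7282/27
image of x^6: 72x^6 + 72x^5 + (790/3)x^4 - (20080/27)x^3 + (40990/27)x^2 - (43688/27)x + 19418/27
image of x^7: 102x^7 + 126x^6 + 420x^5 - (34790/27)x^4 + (287420/81)x^3 - (458710/81)x^2 + (1223348/243)x - 466034/243
image of x^8: 128x^8 + 224x^7 + 616x^6 - 2016x^5 + (575540/81)x^4 - (3668896/243)x^3 + (14680232/729)x^2 - (11184800/729)x + 3728270/729
the matrix is upper triangular; its diagonal is (0, 6, 8, 22, 32, 54, 72, 102, 128)
for a triangular matrix the eigenvalues are the diagonal entries, with algebraic multiplicity their repetition count

λ = 0 (multiplicity 1), λ = 6 (multiplicity 1), λ = 8 (multiplicity 1), λ = 22 (multiplicity 1), λ = 32 (multiplicity 1), λ = 54 (multiplicity 1), λ = 72 (multiplicity 1), λ = 102 (multiplicity 1), λ = 128 (multiplicity 1)


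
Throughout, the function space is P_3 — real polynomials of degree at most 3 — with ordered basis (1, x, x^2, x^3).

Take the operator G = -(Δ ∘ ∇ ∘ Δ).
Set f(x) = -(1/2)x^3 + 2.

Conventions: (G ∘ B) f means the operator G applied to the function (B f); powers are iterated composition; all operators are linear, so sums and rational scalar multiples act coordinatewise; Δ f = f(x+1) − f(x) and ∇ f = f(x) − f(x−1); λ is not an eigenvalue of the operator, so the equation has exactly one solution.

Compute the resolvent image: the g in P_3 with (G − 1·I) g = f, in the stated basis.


write g with unknown coordinates in the stated basis and equate coefficients in (G − 1·I) g = f
solving from the highest basis element down gives g = (1/2)x^3 - 5
check: G g = -3
so G g − 1·g = -(1/2)x^3 + 2 = f ✓

g(x) = (1/2)x^3 - 5


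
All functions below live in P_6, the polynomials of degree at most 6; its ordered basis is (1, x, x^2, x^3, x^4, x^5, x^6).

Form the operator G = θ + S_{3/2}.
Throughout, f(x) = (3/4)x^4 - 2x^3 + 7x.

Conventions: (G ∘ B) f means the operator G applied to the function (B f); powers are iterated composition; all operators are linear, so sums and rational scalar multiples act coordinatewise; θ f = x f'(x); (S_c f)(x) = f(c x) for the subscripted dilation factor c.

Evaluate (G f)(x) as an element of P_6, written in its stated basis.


the result is g(x) = (435/64)x^4 - (51/4)x^3 + (35/2)x

θ f = 3x^4 - 6x^3 + 7x
S_{3/2} f = (243/64)x^4 - (27/4)x^3 + (21/2)x
(θ + S_{3/2}) f = (435/64)x^4 - (51/4)x^3 + (35/2)x


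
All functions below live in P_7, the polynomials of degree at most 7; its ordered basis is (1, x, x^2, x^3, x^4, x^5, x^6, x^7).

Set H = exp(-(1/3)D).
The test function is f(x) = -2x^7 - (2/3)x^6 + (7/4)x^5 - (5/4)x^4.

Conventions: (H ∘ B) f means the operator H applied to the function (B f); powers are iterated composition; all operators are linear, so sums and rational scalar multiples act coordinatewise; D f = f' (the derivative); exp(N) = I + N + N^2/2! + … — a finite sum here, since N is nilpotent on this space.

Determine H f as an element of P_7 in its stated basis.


order-1 term: (14/3)x^6 + (4/3)x^5 - (35/12)x^4 + (5/3)x^3
order-2 term: -(14/3)x^5 - (10/9)x^4 + (35/18)x^3 - (5/6)x^2
order-3 term: (70/27)x^4 + (40/81)x^3 - (35/54)x^2 + (5/27)x
order-4 term: -(70/81)x^3 - (10/81)x^2 + (35/324)x - 5/324
order-5 term: (14/81)x^2 + (4/243)x - 7/972
order-6 term: -(14/729)x - 2/2187
order-7 term: 2/2187
the series for exp(-(1/3)D) f terminates at order 7
exp(-(1/3)D) f = -2x^7 + 4x^6 - (19/12)x^5 - (145/54)x^4 + (175/54)x^3 - (116/81)x^2 + (847/2916)x - 11/486

g(x) = -2x^7 + 4x^6 - (19/12)x^5 - (145/54)x^4 + (175/54)x^3 - (116/81)x^2 + (847/2916)x - 11/486


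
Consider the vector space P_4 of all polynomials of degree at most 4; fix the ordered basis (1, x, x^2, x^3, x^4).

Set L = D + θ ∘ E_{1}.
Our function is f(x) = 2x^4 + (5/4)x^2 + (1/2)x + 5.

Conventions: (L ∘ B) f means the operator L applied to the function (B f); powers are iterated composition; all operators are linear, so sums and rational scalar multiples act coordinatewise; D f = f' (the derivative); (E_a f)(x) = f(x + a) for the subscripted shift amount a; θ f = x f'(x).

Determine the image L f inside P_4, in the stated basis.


the image equals g(x) = 8x^4 + 32x^3 + (53/2)x^2 + (27/2)x + 1/2

D f = 8x^3 + (5/2)x + 1/2
E_{1} f = 2x^4 + 8x^3 + (53/4)x^2 + 11x + 35/4
θ E_{1} f = 8x^4 + 24x^3 + (53/2)x^2 + 11x
(D + θ ∘ E_{1}) f = 8x^4 + 32x^3 + (53/2)x^2 + (27/2)x + 1/2


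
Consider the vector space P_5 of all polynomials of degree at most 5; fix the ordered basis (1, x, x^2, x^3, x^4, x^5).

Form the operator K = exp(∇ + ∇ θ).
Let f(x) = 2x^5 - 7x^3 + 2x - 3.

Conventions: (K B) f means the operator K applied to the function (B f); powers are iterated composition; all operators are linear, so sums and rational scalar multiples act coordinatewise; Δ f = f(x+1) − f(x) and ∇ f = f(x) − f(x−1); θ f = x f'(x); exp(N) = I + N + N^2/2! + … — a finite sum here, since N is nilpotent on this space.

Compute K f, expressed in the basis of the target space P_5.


the result is g(x) = 2x^5 + 60x^4 + 473x^3 + 816x^2 - 586x - 243

order-1 term: 60x^4 - 120x^3 + 36x^2 + 24x - 12
order-2 term: 600x^3 - 1620x^2 + 1428x - 420
order-3 term: 2400x^2 - 5640x + 3372
order-4 term: 3600x - 4620
order-5 term: 1440
the series for exp(∇ + ∇ θ) f terminates at order 5
exp(∇ + ∇ θ) f = 2x^5 + 60x^4 + 473x^3 + 816x^2 - 586x - 243


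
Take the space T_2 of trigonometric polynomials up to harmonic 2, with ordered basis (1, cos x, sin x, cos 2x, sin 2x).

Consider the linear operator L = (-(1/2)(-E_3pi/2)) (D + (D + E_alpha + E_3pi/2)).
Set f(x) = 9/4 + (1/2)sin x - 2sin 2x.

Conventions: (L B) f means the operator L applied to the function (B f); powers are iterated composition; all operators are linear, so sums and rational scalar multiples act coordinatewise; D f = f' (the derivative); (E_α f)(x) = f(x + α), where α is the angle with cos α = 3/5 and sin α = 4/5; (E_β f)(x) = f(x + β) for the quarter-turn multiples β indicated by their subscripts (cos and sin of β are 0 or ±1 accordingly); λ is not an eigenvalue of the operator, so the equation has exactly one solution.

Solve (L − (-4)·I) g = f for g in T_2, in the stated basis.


write g with unknown coordinates in the stated basis and equate coefficients in (L − (-4)·I) g = f
solving from the highest basis element down gives g = 9/20 + (3/482)cos x + (49/482)sin x - (31/173)cos 2x - (58/173)sin 2x
check: L g = 9/20 - (6/241)cos x + (45/482)sin x + (124/173)cos 2x - (114/173)sin 2x
so L g − (-4)·g = 9/4 + (1/2)sin x - 2sin 2x = f ✓

the image equals g(x) = 9/20 + (3/482)cos x + (49/482)sin x - (31/173)cos 2x - (58/173)sin 2x


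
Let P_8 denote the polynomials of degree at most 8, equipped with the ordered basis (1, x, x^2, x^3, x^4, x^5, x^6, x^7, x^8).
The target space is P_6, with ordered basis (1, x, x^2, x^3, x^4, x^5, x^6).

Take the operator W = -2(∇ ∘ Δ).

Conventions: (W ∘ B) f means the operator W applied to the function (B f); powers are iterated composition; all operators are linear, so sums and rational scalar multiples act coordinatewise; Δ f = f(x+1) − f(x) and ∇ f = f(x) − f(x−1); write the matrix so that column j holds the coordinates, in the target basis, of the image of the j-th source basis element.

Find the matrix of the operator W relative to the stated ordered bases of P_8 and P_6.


image of 1: 0
image of x: 0
image of x^2: -4
image of x^3: -12x
image of x^4: -24x^2 - 4
image of x^5: -40x^3 - 20x
image of x^6: -60x^4 - 60x^2 - 4
image of x^7: -84x^5 - 140x^3 - 28x
image of x^8: -112x^6 - 280x^4 - 112x^2 - 4
each image's coordinates form column j of the matrix

the matrix is [[0, 0, -4, 0, -4, 0, -4, 0, -4]; [0, 0, 0, -12, 0, -20, 0, -28, 0]; [0, 0, 0, 0, -24, 0, -60, 0, -112]; [0, 0, 0, 0, 0, -40, 0, -140, 0]; [0, 0, 0, 0, 0, 0, -60, 0, -280]; [0, 0, 0, 0, 0, 0, 0, -84, 0]; [0, 0, 0, 0, 0, 0, 0, 0, -112]] (rows listed top to bottom)


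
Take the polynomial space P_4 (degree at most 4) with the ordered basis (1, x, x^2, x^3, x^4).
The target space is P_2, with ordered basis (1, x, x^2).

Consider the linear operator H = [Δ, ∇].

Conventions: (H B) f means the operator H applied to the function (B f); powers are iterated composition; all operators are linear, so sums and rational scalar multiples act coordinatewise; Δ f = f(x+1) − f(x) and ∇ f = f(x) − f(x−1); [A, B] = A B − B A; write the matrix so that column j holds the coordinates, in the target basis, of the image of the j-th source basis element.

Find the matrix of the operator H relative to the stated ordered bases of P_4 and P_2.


image of 1: 0
image of x: 0
image of x^2: 0
image of x^3: 0
image of x^4: 0
each image's coordinates form column j of the matrix

the matrix is [[0, 0, 0, 0, 0]; [0, 0, 0, 0, 0]; [0, 0, 0, 0, 0]] (rows listed top to bottom)


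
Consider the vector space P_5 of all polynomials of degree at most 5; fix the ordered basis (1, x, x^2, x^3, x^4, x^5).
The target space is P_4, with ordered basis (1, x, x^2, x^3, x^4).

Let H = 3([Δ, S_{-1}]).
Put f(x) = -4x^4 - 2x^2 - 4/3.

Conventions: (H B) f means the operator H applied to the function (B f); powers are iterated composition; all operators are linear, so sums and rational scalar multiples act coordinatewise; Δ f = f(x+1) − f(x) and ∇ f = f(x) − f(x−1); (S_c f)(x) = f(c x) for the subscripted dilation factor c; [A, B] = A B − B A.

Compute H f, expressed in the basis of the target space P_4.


the image equals g(x) = -96x^3 - 120x

S_{-1} f = -4x^4 - 2x^2 - 4/3
Δ S_{-1} f = -16x^3 - 24x^2 - 20x - 6
Δ f = -16x^3 - 24x^2 - 20x - 6
S_{-1} Δ f = 16x^3 - 24x^2 + 20x - 6
[Δ, S_{-1}] f = -32x^3 - 40x
(3([Δ, S_{-1}])) f = -96x^3 - 120x


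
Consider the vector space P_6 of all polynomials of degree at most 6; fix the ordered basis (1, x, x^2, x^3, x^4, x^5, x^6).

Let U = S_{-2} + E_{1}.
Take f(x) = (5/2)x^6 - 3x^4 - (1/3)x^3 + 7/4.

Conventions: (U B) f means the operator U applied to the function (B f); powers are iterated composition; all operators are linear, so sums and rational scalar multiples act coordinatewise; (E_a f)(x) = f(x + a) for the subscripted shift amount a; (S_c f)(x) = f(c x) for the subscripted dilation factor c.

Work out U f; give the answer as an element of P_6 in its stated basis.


S_{-2} f = 160x^6 - 48x^4 + (8/3)x^3 + 7/4
E_{1} f = (5/2)x^6 + 15x^5 + (69/2)x^4 + (113/3)x^3 + (37/2)x^2 + 2x + 11/12
(S_{-2} + E_{1}) f = (325/2)x^6 + 15x^5 - (27/2)x^4 + (121/3)x^3 + (37/2)x^2 + 2x + 8/3

the image equals g(x) = (325/2)x^6 + 15x^5 - (27/2)x^4 + (121/3)x^3 + (37/2)x^2 + 2x + 8/3


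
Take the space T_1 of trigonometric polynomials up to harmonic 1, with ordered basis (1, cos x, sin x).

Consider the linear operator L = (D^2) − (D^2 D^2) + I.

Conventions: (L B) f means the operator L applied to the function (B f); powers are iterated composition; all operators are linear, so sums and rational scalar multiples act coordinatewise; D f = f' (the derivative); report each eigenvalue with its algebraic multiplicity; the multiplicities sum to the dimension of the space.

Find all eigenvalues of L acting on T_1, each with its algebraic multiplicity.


image of 1: 1
image of cos x: -cos x
image of sin x: -sin x
the matrix is diagonal; its diagonal is (1, -1, -1)
for a triangular matrix the eigenvalues are the diagonal entries, with algebraic multiplicity their repetition count

λ = -1 (multiplicity 2), λ = 1 (multiplicity 1)


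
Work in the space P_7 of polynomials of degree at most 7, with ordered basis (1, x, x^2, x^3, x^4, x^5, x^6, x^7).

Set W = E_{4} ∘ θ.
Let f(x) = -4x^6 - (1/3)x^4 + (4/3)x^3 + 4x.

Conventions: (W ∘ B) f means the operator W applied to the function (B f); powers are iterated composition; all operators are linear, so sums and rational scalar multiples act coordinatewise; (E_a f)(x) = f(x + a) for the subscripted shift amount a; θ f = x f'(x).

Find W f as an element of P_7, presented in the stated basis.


θ f = -24x^6 - (4/3)x^4 + 4x^3 + 4x
E_{4} θ f = -24x^6 - 576x^5 - (17284/3)x^4 - (92212/3)x^3 - 92240x^2 - (442804/3)x - 295120/3

the result is g(x) = -24x^6 - 576x^5 - (17284/3)x^4 - (92212/3)x^3 - 92240x^2 - (442804/3)x - 295120/3


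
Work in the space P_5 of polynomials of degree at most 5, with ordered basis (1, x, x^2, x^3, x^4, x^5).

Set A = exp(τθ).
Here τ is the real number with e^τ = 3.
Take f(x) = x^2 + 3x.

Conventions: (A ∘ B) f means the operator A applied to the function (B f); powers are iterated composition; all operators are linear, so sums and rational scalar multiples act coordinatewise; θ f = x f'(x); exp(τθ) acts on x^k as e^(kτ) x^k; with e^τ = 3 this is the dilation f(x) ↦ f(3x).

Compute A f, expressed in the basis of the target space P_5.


exp(τθ) x^k = e^(kτ) x^k; with e^τ = 3 this sends x^k to 3^k x^k
x ↦ 3 x
x^2 ↦ 9 x^2
applying this coordinatewise to f: exp(τθ) f = 9x^2 + 9x

g(x) = 9x^2 + 9x


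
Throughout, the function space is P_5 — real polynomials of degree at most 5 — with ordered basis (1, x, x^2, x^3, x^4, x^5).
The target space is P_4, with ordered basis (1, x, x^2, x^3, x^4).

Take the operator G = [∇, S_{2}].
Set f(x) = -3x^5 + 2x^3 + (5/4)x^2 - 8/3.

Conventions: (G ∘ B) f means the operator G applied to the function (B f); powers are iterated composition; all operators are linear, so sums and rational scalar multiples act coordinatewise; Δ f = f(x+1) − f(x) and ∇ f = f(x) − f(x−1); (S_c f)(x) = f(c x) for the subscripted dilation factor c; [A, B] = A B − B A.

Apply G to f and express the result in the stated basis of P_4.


g(x) = -240x^4 + 720x^3 - 816x^2 + 419x - 331/4

S_{2} f = -96x^5 + 16x^3 + 5x^2 - 8/3
∇ S_{2} f = -480x^4 + 960x^3 - 912x^2 + 442x - 85
∇ f = -15x^4 + 30x^3 - 24x^2 + (23/2)x - 9/4
S_{2} ∇ f = -240x^4 + 240x^3 - 96x^2 + 23x - 9/4
[∇, S_{2}] f = -240x^4 + 720x^3 - 816x^2 + 419x - 331/4


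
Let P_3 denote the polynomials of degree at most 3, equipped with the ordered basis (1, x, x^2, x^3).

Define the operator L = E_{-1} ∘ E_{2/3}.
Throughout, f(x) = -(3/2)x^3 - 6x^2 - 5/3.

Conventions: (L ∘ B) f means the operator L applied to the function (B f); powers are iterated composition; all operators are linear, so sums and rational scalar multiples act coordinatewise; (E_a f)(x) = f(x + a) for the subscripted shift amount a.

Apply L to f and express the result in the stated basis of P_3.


the result is g(x) = -(3/2)x^3 - (9/2)x^2 + (7/2)x - 41/18

E_{2/3} f = -(3/2)x^3 - 9x^2 - 10x - 43/9
E_{-1} E_{2/3} f = -(3/2)x^3 - (9/2)x^2 + (7/2)x - 41/18


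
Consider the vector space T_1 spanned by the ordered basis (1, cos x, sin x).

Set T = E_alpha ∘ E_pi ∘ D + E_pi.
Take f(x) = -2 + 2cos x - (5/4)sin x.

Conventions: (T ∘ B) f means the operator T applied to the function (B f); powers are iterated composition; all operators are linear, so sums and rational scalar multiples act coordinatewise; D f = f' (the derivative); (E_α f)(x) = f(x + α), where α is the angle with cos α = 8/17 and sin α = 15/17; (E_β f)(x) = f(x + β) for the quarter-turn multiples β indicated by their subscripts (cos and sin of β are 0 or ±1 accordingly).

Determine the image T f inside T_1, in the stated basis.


the result is g(x) = -2 + (6/17)cos x + (37/34)sin x

D f = -(5/4)cos x - 2sin x
E_pi D f = (5/4)cos x + 2sin x
E_alpha E_pi D f = (40/17)cos x - (11/68)sin x
E_pi f = -2 - 2cos x + (5/4)sin x
(E_alpha ∘ E_pi ∘ D + E_pi) f = -2 + (6/17)cos x + (37/34)sin x


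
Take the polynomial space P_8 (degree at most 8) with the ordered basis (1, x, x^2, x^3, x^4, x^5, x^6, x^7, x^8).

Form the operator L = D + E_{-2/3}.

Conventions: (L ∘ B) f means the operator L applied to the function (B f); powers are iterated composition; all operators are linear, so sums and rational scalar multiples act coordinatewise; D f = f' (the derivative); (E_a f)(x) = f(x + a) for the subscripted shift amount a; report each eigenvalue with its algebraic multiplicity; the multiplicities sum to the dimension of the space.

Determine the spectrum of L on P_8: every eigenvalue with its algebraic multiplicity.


image of 1: 1
image of x: x + 1/3
image of x^2: x^2 + (2/3)x + 4/9
image of x^3: x^3 + x^2 + (4/3)x - 8/27
image of x^4: x^4 + (4/3)x^3 + (8/3)x^2 - (32/27)x + 16/81
image of x^5: x^5 + (5/3)x^4 + (40/9)x^3 - (80/27)x^2 + (80/81)x - 32/243
image of x^6: x^6 + 2x^5 + (20/3)x^4 - (160/27)x^3 + (80/27)x^2 - (64/81)x + 64/729
image of x^7: x^7 + (7/3)x^6 + (28/3)x^5 - (280/27)x^4 + (560/81)x^3 - (224/81)x^2 + (448/729)x - 128/2187
image of x^8: x^8 + (8/3)x^7 + (112/9)x^6 - (448/27)x^5 + (1120/81)x^4 - (1792/243)x^3 + (1792/729)x^2 - (1024/2187)x + 256/6561
the matrix is upper triangular; its diagonal is (1, 1, 1, 1, 1, 1, 1, 1, 1)
for a triangular matrix the eigenvalues are the diagonal entries, with algebraic multiplicity their repetition count

λ = 1 (multiplicity 9)


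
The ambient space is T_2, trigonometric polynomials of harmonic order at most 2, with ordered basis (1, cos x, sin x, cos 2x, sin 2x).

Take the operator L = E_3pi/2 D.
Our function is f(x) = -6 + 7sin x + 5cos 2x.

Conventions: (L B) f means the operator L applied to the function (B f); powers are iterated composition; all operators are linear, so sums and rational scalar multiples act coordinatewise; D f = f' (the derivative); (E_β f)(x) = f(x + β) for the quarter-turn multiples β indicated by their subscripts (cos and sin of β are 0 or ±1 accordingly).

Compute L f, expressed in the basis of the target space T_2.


the result is g(x) = 7sin x + 10sin 2x

D f = 7cos x - 10sin 2x
E_3pi/2 D f = 7sin x + 10sin 2x


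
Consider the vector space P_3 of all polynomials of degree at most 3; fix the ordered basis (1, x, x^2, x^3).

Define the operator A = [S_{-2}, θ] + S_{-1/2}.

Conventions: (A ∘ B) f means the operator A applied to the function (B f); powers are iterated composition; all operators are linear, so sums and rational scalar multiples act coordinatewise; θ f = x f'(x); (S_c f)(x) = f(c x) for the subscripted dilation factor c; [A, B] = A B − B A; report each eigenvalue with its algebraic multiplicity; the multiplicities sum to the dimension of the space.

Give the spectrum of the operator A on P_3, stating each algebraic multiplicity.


λ = -1/2 (multiplicity 1), λ = -1/8 (multiplicity 1), λ = 1/4 (multiplicity 1), λ = 1 (multiplicity 1)

image of 1: 1
image of x: -(1/2)x
image of x^2: (1/4)x^2
image of x^3: -(1/8)x^3
the matrix is upper triangular; its diagonal is (1, -1/2, 1/4, -1/8)
for a triangular matrix the eigenvalues are the diagonal entries, with algebraic multiplicity their repetition count


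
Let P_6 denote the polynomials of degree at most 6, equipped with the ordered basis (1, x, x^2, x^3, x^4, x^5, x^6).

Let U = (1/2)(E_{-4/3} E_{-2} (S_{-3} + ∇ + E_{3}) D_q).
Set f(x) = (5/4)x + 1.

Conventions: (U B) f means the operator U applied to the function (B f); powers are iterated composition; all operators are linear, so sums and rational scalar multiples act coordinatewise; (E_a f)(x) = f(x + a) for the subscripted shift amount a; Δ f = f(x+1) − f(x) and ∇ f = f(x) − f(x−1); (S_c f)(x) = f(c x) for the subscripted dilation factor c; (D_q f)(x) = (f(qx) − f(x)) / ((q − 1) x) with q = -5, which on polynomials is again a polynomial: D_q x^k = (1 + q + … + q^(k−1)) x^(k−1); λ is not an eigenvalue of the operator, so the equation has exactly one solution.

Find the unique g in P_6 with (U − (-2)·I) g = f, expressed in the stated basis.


the image equals g(x) = (5/8)x + 3/16

write g with unknown coordinates in the stated basis and equate coefficients in (U − (-2)·I) g = f
solving from the highest basis element down gives g = (5/8)x + 3/16
check: U g = 5/8
so U g − (-2)·g = (5/4)x + 1 = f ✓


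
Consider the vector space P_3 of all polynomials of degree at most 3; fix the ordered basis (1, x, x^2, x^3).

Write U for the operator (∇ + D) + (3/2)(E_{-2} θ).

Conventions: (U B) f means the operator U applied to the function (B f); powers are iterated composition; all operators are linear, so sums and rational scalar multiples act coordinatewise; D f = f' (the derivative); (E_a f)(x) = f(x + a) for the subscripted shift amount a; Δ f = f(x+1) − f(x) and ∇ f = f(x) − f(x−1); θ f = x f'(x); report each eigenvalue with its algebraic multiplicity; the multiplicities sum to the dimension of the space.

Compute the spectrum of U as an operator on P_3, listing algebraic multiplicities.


λ = 0 (multiplicity 1), λ = 3/2 (multiplicity 1), λ = 3 (multiplicity 1), λ = 9/2 (multiplicity 1)

image of 1: 0
image of x: (3/2)x - 1
image of x^2: 3x^2 - 8x + 11
image of x^3: (9/2)x^3 - 21x^2 + 51x - 35
the matrix is upper triangular; its diagonal is (0, 3/2, 3, 9/2)
for a triangular matrix the eigenvalues are the diagonal entries, with algebraic multiplicity their repetition count


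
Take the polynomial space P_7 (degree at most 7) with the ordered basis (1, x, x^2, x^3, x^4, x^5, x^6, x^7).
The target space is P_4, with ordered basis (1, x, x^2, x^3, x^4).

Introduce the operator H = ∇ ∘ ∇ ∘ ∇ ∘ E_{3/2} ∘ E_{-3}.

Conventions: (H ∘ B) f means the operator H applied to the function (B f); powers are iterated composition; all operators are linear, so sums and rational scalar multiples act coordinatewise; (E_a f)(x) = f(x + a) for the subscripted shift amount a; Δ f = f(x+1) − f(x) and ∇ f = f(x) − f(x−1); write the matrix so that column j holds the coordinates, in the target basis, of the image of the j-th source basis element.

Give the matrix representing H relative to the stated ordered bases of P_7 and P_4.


the matrix is [[0, 0, 0, 6, -72, 555, -3510, 159033/8]; [0, 0, 0, 0, 24, -360, 3330, -24570]; [0, 0, 0, 0, 0, 60, -1080, 11655]; [0, 0, 0, 0, 0, 0, 120, -2520]; [0, 0, 0, 0, 0, 0, 0, 210]] (rows listed top to bottom)

image of 1: 0
image of x: 0
image of x^2: 0
image of x^3: 6
image of x^4: 24x - 72
image of x^5: 60x^2 - 360x + 555
image of x^6: 120x^3 - 1080x^2 + 3330x - 3510
image of x^7: 210x^4 - 2520x^3 + 11655x^2 - 24570x + 159033/8
each image's coordinates form column j of the matrix


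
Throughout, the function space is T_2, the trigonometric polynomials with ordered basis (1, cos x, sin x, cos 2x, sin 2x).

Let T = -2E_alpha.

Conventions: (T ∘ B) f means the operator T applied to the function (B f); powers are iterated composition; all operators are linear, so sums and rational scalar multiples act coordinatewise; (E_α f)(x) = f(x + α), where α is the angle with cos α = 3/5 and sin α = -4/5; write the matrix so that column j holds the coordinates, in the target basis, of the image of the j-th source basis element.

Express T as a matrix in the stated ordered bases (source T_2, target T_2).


the matrix is [[-2, 0, 0, 0, 0]; [0, -6/5, 8/5, 0, 0]; [0, -8/5, -6/5, 0, 0]; [0, 0, 0, 14/25, 48/25]; [0, 0, 0, -48/25, 14/25]] (rows listed top to bottom)

image of 1: -2
image of cos x: -(6/5)cos x - (8/5)sin x
image of sin x: (8/5)cos x - (6/5)sin x
image of cos 2x: (14/25)cos 2x - (48/25)sin 2x
image of sin 2x: (48/25)cos 2x + (14/25)sin 2x
each image's coordinates form column j of the matrix


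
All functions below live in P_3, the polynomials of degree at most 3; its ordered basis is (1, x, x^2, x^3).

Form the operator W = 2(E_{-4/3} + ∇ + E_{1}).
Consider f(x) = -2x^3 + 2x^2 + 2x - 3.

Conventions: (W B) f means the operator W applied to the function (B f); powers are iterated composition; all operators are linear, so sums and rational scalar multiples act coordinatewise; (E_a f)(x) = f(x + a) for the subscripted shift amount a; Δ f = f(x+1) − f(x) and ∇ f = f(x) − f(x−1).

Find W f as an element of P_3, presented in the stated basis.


g(x) = -8x^3 - 8x - 20/27

E_{-4/3} f = -2x^3 + 10x^2 - 14x + 71/27
∇ f = -6x^2 + 10x - 2
E_{1} f = -2x^3 - 4x^2 - 1
(E_{-4/3} + ∇ + E_{1}) f = -4x^3 - 4x - 10/27
(2(E_{-4/3} + ∇ + E_{1})) f = -8x^3 - 8x - 20/27


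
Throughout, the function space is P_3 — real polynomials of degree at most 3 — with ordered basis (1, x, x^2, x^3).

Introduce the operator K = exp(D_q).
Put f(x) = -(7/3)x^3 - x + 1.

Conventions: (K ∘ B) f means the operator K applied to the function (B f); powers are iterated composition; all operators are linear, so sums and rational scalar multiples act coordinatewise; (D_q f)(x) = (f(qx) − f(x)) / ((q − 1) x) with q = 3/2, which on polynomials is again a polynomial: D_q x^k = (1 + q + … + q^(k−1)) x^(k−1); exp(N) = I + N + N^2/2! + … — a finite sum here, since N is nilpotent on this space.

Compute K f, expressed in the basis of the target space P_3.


g(x) = -(7/3)x^3 - (133/12)x^2 - (713/48)x - 665/144

order-1 term: -(133/12)x^2 - 1
order-2 term: -(665/48)x
order-3 term: -665/144
the series for exp(D_q) f terminates at order 3
exp(D_q) f = -(7/3)x^3 - (133/12)x^2 - (713/48)x - 665/144


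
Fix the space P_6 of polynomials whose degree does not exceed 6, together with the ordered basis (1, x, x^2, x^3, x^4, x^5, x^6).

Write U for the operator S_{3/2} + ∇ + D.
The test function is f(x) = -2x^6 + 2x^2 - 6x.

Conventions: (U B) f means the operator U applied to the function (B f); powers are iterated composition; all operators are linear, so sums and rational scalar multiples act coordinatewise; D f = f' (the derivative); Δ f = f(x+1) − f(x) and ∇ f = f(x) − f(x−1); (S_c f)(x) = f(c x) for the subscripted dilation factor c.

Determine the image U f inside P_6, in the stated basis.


S_{3/2} f = -(729/32)x^6 + (9/2)x^2 - 9x
∇ f = -12x^5 + 30x^4 - 40x^3 + 30x^2 - 8x - 6
D f = -12x^5 + 4x - 6
(S_{3/2} + ∇ + D) f = -(729/32)x^6 - 24x^5 + 30x^4 - 40x^3 + (69/2)x^2 - 13x - 12

g(x) = -(729/32)x^6 - 24x^5 + 30x^4 - 40x^3 + (69/2)x^2 - 13x - 12


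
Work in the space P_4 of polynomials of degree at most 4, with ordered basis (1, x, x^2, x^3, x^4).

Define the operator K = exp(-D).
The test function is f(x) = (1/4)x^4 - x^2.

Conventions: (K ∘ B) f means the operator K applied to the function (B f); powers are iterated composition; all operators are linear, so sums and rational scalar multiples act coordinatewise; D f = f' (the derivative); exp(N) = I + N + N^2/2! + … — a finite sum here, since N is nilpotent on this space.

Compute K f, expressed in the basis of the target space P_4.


the result is g(x) = (1/4)x^4 - x^3 + (1/2)x^2 + x - 3/4

order-1 term: -x^3 + 2x
order-2 term: (3/2)x^2 - 1
order-3 term: -x
order-4 term: 1/4
the series for exp(-D) f terminates at order 4
exp(-D) f = (1/4)x^4 - x^3 + (1/2)x^2 + x - 3/4


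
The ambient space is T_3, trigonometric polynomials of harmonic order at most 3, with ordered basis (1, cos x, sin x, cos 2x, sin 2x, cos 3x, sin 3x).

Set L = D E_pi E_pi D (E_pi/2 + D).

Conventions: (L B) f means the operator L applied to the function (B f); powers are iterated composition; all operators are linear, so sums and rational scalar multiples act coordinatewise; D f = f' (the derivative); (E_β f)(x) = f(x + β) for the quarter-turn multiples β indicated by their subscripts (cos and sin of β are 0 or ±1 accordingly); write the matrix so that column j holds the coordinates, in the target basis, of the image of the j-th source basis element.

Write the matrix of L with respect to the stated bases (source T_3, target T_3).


image of 1: 0
image of cos x: 2sin x
image of sin x: -2cos x
image of cos 2x: 4cos 2x + 8sin 2x
image of sin 2x: -8cos 2x + 4sin 2x
image of cos 3x: 18sin 3x
image of sin 3x: -18cos 3x
each image's coordinates form column j of the matrix

the matrix is [[0, 0, 0, 0, 0, 0, 0]; [0, 0, -2, 0, 0, 0, 0]; [0, 2, 0, 0, 0, 0, 0]; [0, 0, 0, 4, -8, 0, 0]; [0, 0, 0, 8, 4, 0, 0]; [0, 0, 0, 0, 0, 0, -18]; [0, 0, 0, 0, 0, 18, 0]] (rows listed top to bottom)


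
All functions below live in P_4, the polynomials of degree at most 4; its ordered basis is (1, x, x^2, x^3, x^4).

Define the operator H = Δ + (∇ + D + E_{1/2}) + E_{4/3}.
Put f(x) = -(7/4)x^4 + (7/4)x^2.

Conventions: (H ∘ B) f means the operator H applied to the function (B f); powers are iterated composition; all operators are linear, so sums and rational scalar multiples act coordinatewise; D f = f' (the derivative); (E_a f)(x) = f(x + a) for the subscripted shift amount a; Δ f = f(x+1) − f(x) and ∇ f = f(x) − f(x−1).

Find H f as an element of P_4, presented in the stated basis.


g(x) = -(7/2)x^4 - (203/6)x^3 - (427/24)x^2 - (3143/216)x - 10843/5184

Δ f = -7x^3 - (21/2)x^2 - (7/2)x
∇ f = -7x^3 + (21/2)x^2 - (7/2)x
D f = -7x^3 + (7/2)x
E_{1/2} f = -(7/4)x^4 - (7/2)x^3 - (7/8)x^2 + (7/8)x + 21/64
(∇ + D + E_{1/2}) f = -(7/4)x^4 - (35/2)x^3 + (77/8)x^2 + (7/8)x + 21/64
E_{4/3} f = -(7/4)x^4 - (28/3)x^3 - (203/12)x^2 - (322/27)x - 196/81
(Δ + (∇ + D + E_{1/2}) + E_{4/3}) f = -(7/2)x^4 - (203/6)x^3 - (427/24)x^2 - (3143/216)x - 10843/5184
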